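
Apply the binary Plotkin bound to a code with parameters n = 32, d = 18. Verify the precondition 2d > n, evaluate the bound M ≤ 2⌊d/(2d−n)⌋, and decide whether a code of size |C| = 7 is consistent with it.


Plotkin bound M ≤ 8; given |C| = 7 ≤ bound (satisfied).

Check applicability: 2d = 36, n = 32.
2d − n = 4 > 0, so Plotkin applies.
Compute d/(2d−n) = 18/4 ≈ 4.5000.
⌊d/(2d−n)⌋ = 4.
Plotkin bound: M ≤ 2·4 = 8.
Given |C| = 7, check: satisfied.
This |C| is below the Plotkin bound.


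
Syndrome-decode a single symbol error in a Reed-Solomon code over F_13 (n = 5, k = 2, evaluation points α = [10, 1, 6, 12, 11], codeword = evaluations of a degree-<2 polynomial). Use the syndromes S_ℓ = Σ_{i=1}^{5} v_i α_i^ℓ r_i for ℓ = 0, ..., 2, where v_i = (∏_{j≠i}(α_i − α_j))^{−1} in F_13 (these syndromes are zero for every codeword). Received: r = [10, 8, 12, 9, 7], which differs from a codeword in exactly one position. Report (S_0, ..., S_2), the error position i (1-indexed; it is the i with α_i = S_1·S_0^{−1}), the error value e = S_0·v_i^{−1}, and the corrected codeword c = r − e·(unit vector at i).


S = (2, 9, 8), error at position 5, error magnitude e = 4, c = [10, 8, 12, 9, 3].

Step 1: column multipliers v_i = (∏_{j≠i}(α_i − α_j))^{−1} mod 13.
  i = 1 (α = 10): (10−1)(10−6)(10−12)(10−11) = 9·4·(−2)·(−1) = 72 ≡ 7, so v_1 = 7^{−1} = 2 (mod 13).
  i = 2 (α = 1): (1−10)(1−6)(1−12)(1−11) = (−9)·(−5)·(−11)·(−10) = 4950 ≡ 10, so v_2 = 10^{−1} = 4 (mod 13).
  i = 3 (α = 6): (6−10)(6−1)(6−12)(6−11) = (−4)·5·(−6)·(−5) = −600 ≡ 11, so v_3 = 11^{−1} = 6 (mod 13).
  i = 4 (α = 12): (12−10)(12−1)(12−6)(12−11) = 2·11·6·1 = 132 ≡ 2, so v_4 = 2^{−1} = 7 (mod 13).
  i = 5 (α = 11): (11−10)(11−1)(11−6)(11−12) = 1·10·5·(−1) = −50 ≡ 2, so v_5 = 2^{−1} = 7 (mod 13).
  v = [2, 4, 6, 7, 7].
Step 2: syndromes of r = [10, 8, 12, 9, 7] (all sums mod 13).
  S_0 = Σ v_i r_i = 2·10 + 4·8 + 6·12 + 7·9 + 7·7 = 236 ≡ 2.
  S_1 = Σ v_i α_i r_i = 2·10·10 + 4·1·8 + 6·6·12 + 7·12·9 + 7·11·7 = 1959 ≡ 9.
  α_i^2 mod 13 = [9, 1, 10, 1, 4].
  S_2 = Σ v_i α_i^2 r_i = 2·9·10 + 4·1·8 + 6·10·12 + 7·1·9 + 7·4·7 = 1191 ≡ 8.
  S = (2, 9, 8) ≠ 0, so r is not a codeword (an error is present).
Step 3: locate the error. For a single error e at position i, S_ℓ = v_i·e·α_i^ℓ, so α_err = S_1/S_0.
  S_0^{−1} = 2^{−1} = 7 (mod 13), so α_err = 9·7 = 63 ≡ 11 = α_5. Error position i = 5.
  Consistency check: S_2/S_1 = 8·3 = 24 ≡ 11 = α_err ✓ (single-error assumption holds).
Step 4: error magnitude e = S_0/v_5 = S_0·∏_{j≠5}(α_5 − α_j) = 2·2 = 4 ≡ 4 (mod 13).
Step 5: correct position 5: c_5 = r_5 − e = 7 − 4 ≡ 3 (mod 13). Hence c = [10, 8, 12, 9, 3].
  Check: interpolating c through the α_i gives m(x) = 2 + 6·x (degree < 2) with m(α_i) = c_i for every i, so c is indeed a codeword.


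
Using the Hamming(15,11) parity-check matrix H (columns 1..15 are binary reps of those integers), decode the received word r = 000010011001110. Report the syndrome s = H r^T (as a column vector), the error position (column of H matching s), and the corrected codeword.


s = (1, 0, 1, 1)^T, error position = 11, corrected codeword c = 000010011011110

Compute s = H r^T mod 2 one row at a time:
  s_1 = 1 + 1 + 0 + 0 + 1 + 1 + 1 + 0 = 5 ≡ 1 (mod 2).
  s_2 = 0 + 1 + 0 + 0 + 1 + 1 + 1 + 0 = 4 ≡ 0 (mod 2).
  s_3 = 0 + 0 + 0 + 0 + 0 + 0 + 1 + 0 = 1 ≡ 1 (mod 2).
  s_4 = 0 + 0 + 1 + 0 + 1 + 0 + 1 + 0 = 3 ≡ 1 (mod 2).
s = (1, 0, 1, 1)^T — this equals column 11 of H (binary 1011), so error is at position 11.
Correct: flip bit 11 of r = 000010011001110 to get c = 000010011011110.


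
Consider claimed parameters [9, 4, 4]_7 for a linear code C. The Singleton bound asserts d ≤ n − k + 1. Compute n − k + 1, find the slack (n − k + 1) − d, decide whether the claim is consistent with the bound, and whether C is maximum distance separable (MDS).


Singleton RHS = n − k + 1 = 6, slack = 2, bound satisfied, not MDS.

Singleton bound: d ≤ n − k + 1.
Here n = 9, k = 4, so n − k + 1 = 6.
Given d = 4, check d ≤ 6: YES.
Slack = (n − k + 1) − d = 2.
The code is NOT MDS (slack = 2 > 0).
Description: the claimed parameters are [9, 4, 4]_7; such a code would be non-MDS.


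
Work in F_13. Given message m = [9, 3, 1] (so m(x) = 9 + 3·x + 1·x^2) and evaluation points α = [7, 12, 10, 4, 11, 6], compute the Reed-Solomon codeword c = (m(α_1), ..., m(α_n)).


c = [1, 7, 9, 11, 7, 11]

Message polynomial: m(x) = 9 + 3·x + 1·x^2 (mod 13).
For each evaluation point α_i, compute m(α_i) mod 13:
  α_1 = 7: Horner steps 1 → 10 → 1, so m(7) = 1.
  α_2 = 12: Horner steps 1 → 2 → 7, so m(12) = 7.
  α_3 = 10: Horner steps 1 → 0 → 9, so m(10) = 9.
  α_4 = 4: Horner steps 1 → 7 → 11, so m(4) = 11.
  α_5 = 11: Horner steps 1 → 1 → 7, so m(11) = 7.
  α_6 = 6: Horner steps 1 → 9 → 11, so m(6) = 11.
Codeword c = [1, 7, 9, 11, 7, 11] ∈ F_13^6.


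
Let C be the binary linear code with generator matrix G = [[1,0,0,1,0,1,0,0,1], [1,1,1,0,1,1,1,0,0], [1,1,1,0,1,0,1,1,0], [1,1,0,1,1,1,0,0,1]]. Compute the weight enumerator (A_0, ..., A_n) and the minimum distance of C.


Weight distribution: A_0 = 1, A_2 = 2, A_4 = 6, A_6 = 6, A_8 = 1. Minimum distance d = 2.

Enumerate all 2^4 = 16 messages m ∈ F_2^4.
For each, compute codeword c = mG in F_2^9, then tally its weight.
  m = 0000 → c = 000000000, weight = 0.
  m = 1000 → c = 100101001, weight = 4.
  m = 0100 → c = 111011100, weight = 6.
  m = 1100 → c = 011110101, weight = 6.
  m = 0010 → c = 111010110, weight = 6.
  m = 1010 → c = 011111111, weight = 8.
  m = 0110 → c = 000001010, weight = 2.
  m = 1110 → c = 100100011, weight = 4.
  m = 0001 → c = 110111001, weight = 6.
  m = 1001 → c = 010010000, weight = 2.
  m = 0101 → c = 001100101, weight = 4.
  m = 1101 → c = 101001100, weight = 4.
  m = 0011 → c = 001101111, weight = 6.
  m = 1011 → c = 101000110, weight = 4.
  m = 0111 → c = 110110011, weight = 6.
  m = 1111 → c = 010011010, weight = 4.
Tally weights:
  weight 0: 1 codewords.
  weight 2: 2 codewords.
  weight 4: 6 codewords.
  weight 6: 6 codewords.
  weight 8: 1 codewords.
Minimum distance d = smallest w > 0 with A_w > 0 = 2.
Sanity: Σ A_w = 16 = 2^4 = 16 ✓.


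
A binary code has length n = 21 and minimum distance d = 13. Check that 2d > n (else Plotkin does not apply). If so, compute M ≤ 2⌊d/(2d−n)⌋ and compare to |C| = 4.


Plotkin bound M ≤ 4; given |C| = 4 ≤ bound (satisfied).

Check applicability: 2d = 26, n = 21.
2d − n = 5 > 0, so Plotkin applies.
Compute d/(2d−n) = 13/5 ≈ 2.6000.
⌊d/(2d−n)⌋ = 2.
Plotkin bound: M ≤ 2·2 = 4.
Given |C| = 4, check: satisfied.
This |C| is at the Plotkin bound.


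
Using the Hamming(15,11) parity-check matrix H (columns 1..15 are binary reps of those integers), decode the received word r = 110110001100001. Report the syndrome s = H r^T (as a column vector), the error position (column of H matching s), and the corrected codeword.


s = (1, 1, 1, 0)^T, error position = 14, corrected codeword c = 110110001100011

Compute s = H r^T mod 2 one row at a time:
  s_1 = 0 + 1 + 1 + 0 + 0 + 0 + 0 + 1 = 3 ≡ 1 (mod 2).
  s_2 = 1 + 1 + 0 + 0 + 0 + 0 + 0 + 1 = 3 ≡ 1 (mod 2).
  s_3 = 1 + 0 + 0 + 0 + 1 + 0 + 0 + 1 = 3 ≡ 1 (mod 2).
  s_4 = 1 + 0 + 1 + 0 + 1 + 0 + 0 + 1 = 4 ≡ 0 (mod 2).
s = (1, 1, 1, 0)^T — this equals column 14 of H (binary 1110), so error is at position 14.
Correct: flip bit 14 of r = 110110001100001 to get c = 110110001100011.


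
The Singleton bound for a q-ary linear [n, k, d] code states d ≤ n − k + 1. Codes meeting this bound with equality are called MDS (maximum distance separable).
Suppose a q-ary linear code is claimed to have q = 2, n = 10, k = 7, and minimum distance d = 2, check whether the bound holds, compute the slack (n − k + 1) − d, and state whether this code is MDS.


Singleton RHS = n − k + 1 = 4, slack = 2, bound satisfied, not MDS.

Singleton bound: d ≤ n − k + 1.
Here n = 10, k = 7, so n − k + 1 = 4.
Given d = 2, check d ≤ 4: YES.
Slack = (n − k + 1) − d = 2.
The code is NOT MDS (slack = 2 > 0).
Description: the claimed parameters are [10, 7, 2]_2; such a code would be non-MDS.


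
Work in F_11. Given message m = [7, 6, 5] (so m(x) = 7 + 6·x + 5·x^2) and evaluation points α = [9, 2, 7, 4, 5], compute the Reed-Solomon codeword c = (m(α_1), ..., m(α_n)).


c = [4, 6, 8, 1, 8]

Message polynomial: m(x) = 7 + 6·x + 5·x^2 (mod 11).
For each evaluation point α_i, compute m(α_i) mod 11:
  α_1 = 9: Horner steps 5 → 7 → 4, so m(9) = 4.
  α_2 = 2: Horner steps 5 → 5 → 6, so m(2) = 6.
  α_3 = 7: Horner steps 5 → 8 → 8, so m(7) = 8.
  α_4 = 4: Horner steps 5 → 4 → 1, so m(4) = 1.
  α_5 = 5: Horner steps 5 → 9 → 8, so m(5) = 8.
Codeword c = [4, 6, 8, 1, 8] ∈ F_11^5.


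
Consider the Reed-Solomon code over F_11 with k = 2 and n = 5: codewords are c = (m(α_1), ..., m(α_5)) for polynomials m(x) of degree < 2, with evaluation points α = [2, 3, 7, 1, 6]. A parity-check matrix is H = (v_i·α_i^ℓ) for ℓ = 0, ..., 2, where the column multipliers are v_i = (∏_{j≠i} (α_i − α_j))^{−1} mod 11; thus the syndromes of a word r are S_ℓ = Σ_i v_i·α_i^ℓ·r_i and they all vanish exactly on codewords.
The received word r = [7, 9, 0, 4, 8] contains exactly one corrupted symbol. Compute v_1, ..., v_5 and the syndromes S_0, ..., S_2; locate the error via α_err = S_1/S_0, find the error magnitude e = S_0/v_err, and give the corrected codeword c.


S = (5, 4, 1), error at position 2, error magnitude e = 10, c = [7, 10, 0, 4, 8].

Step 1: column multipliers v_i = (∏_{j≠i}(α_i − α_j))^{−1} mod 11.
  i = 1 (α = 2): (2−3)(2−7)(2−1)(2−6) = (−1)·(−5)·1·(−4) = −20 ≡ 2, so v_1 = 2^{−1} = 6 (mod 11).
  i = 2 (α = 3): (3−2)(3−7)(3−1)(3−6) = 1·(−4)·2·(−3) = 24 ≡ 2, so v_2 = 2^{−1} = 6 (mod 11).
  i = 3 (α = 7): (7−2)(7−3)(7−1)(7−6) = 5·4·6·1 = 120 ≡ 10, so v_3 = 10^{−1} = 10 (mod 11).
  i = 4 (α = 1): (1−2)(1−3)(1−7)(1−6) = (−1)·(−2)·(−6)·(−5) = 60 ≡ 5, so v_4 = 5^{−1} = 9 (mod 11).
  i = 5 (α = 6): (6−2)(6−3)(6−7)(6−1) = 4·3·(−1)·5 = −60 ≡ 6, so v_5 = 6^{−1} = 2 (mod 11).
  v = [6, 6, 10, 9, 2].
Step 2: syndromes of r = [7, 9, 0, 4, 8] (all sums mod 11).
  S_0 = Σ v_i r_i = 6·7 + 6·9 + 10·0 + 9·4 + 2·8 = 148 ≡ 5.
  S_1 = Σ v_i α_i r_i = 6·2·7 + 6·3·9 + 10·7·0 + 9·1·4 + 2·6·8 = 378 ≡ 4.
  α_i^2 mod 11 = [4, 9, 5, 1, 3].
  S_2 = Σ v_i α_i^2 r_i = 6·4·7 + 6·9·9 + 10·5·0 + 9·1·4 + 2·3·8 = 738 ≡ 1.
  S = (5, 4, 1) ≠ 0, so r is not a codeword (an error is present).
Step 3: locate the error. For a single error e at position i, S_ℓ = v_i·e·α_i^ℓ, so α_err = S_1/S_0.
  S_0^{−1} = 5^{−1} = 9 (mod 11), so α_err = 4·9 = 36 ≡ 3 = α_2. Error position i = 2.
  Consistency check: S_2/S_1 = 1·3 = 3 ≡ 3 = α_err ✓ (single-error assumption holds).
Step 4: error magnitude e = S_0/v_2 = S_0·∏_{j≠2}(α_2 − α_j) = 5·2 = 10 ≡ 10 (mod 11).
Step 5: correct position 2: c_2 = r_2 − e = 9 − 10 ≡ 10 (mod 11). Hence c = [7, 10, 0, 4, 8].
  Check: interpolating c through the α_i gives m(x) = 1 + 3·x (degree < 2) with m(α_i) = c_i for every i, so c is indeed a codeword.


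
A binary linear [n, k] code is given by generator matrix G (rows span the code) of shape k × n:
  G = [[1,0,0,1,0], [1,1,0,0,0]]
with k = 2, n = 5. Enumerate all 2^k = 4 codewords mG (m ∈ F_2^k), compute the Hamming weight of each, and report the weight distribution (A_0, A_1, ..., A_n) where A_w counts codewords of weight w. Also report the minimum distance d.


Weight distribution: A_0 = 1, A_2 = 3. Minimum distance d = 2.

Enumerate all 2^2 = 4 messages m ∈ F_2^2.
For each, compute codeword c = mG in F_2^5, then tally its weight.
  m = 00 → c = 00000, weight = 0.
  m = 10 → c = 10010, weight = 2.
  m = 01 → c = 11000, weight = 2.
  m = 11 → c = 01010, weight = 2.
Tally weights:
  weight 0: 1 codewords.
  weight 2: 3 codewords.
Minimum distance d = smallest w > 0 with A_w > 0 = 2.
Sanity: Σ A_w = 4 = 2^2 = 4 ✓.


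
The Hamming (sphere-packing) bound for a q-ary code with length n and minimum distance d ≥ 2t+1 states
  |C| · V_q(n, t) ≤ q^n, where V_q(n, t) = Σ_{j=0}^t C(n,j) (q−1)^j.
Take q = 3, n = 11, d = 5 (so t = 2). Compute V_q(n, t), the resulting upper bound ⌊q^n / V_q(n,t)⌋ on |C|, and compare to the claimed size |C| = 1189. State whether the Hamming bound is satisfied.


V_q(n, t) = 243, q^n = 177147, Hamming bound = 729, |C| = 1189 > bound (violated).

Step 1: Compute V_q(n, t) = Σ_{j=0}^2 C(n, j) (q−1)^j.
  j = 0: C(11,0)·(2)^0 = 1·1 = 1.
  j = 1: C(11,1)·(2)^1 = 11·2 = 22.
  j = 2: C(11,2)·(2)^2 = 55·4 = 220.
  V_q(n, t) = 1 + 22 + 220 = 243.
Step 2: q^n = 3^11 = 177147.
Step 3: Hamming bound ⌊q^n / V_q(n,t)⌋ = ⌊177147/243⌋ = 729.
Step 4: Compare |C| = 1189 to 729: violated.
The claimed |C| lies above the Hamming bound, so no 3-ary code of length 11 with d ≥ 5 can have 1189 codewords.


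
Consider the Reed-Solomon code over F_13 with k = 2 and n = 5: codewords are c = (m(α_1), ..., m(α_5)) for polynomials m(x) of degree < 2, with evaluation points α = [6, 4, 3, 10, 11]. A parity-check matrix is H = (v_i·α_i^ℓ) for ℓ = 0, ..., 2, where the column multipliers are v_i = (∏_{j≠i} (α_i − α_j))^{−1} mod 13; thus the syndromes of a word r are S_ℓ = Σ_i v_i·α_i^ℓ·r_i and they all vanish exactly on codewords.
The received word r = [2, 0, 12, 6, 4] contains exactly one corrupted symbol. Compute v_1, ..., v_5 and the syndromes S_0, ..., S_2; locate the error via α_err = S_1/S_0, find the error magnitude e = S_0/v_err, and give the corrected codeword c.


S = (7, 12, 2), error at position 5, error magnitude e = 10, c = [2, 0, 12, 6, 7].

Step 1: column multipliers v_i = (∏_{j≠i}(α_i − α_j))^{−1} mod 13.
  i = 1 (α = 6): (6−4)(6−3)(6−10)(6−11) = 2·3·(−4)·(−5) = 120 ≡ 3, so v_1 = 3^{−1} = 9 (mod 13).
  i = 2 (α = 4): (4−6)(4−3)(4−10)(4−11) = (−2)·1·(−6)·(−7) = −84 ≡ 7, so v_2 = 7^{−1} = 2 (mod 13).
  i = 3 (α = 3): (3−6)(3−4)(3−10)(3−11) = (−3)·(−1)·(−7)·(−8) = 168 ≡ 12, so v_3 = 12^{−1} = 12 (mod 13).
  i = 4 (α = 10): (10−6)(10−4)(10−3)(10−11) = 4·6·7·(−1) = −168 ≡ 1, so v_4 = 1^{−1} = 1 (mod 13).
  i = 5 (α = 11): (11−6)(11−4)(11−3)(11−10) = 5·7·8·1 = 280 ≡ 7, so v_5 = 7^{−1} = 2 (mod 13).
  v = [9, 2, 12, 1, 2].
Step 2: syndromes of r = [2, 0, 12, 6, 4] (all sums mod 13).
  S_0 = Σ v_i r_i = 9·2 + 2·0 + 12·12 + 1·6 + 2·4 = 176 ≡ 7.
  S_1 = Σ v_i α_i r_i = 9·6·2 + 2·4·0 + 12·3·12 + 1·10·6 + 2·11·4 = 688 ≡ 12.
  α_i^2 mod 13 = [10, 3, 9, 9, 4].
  S_2 = Σ v_i α_i^2 r_i = 9·10·2 + 2·3·0 + 12·9·12 + 1·9·6 + 2·4·4 = 1562 ≡ 2.
  S = (7, 12, 2) ≠ 0, so r is not a codeword (an error is present).
Step 3: locate the error. For a single error e at position i, S_ℓ = v_i·e·α_i^ℓ, so α_err = S_1/S_0.
  S_0^{−1} = 7^{−1} = 2 (mod 13), so α_err = 12·2 = 24 ≡ 11 = α_5. Error position i = 5.
  Consistency check: S_2/S_1 = 2·12 = 24 ≡ 11 = α_err ✓ (single-error assumption holds).
Step 4: error magnitude e = S_0/v_5 = S_0·∏_{j≠5}(α_5 − α_j) = 7·7 = 49 ≡ 10 (mod 13).
Step 5: correct position 5: c_5 = r_5 − e = 4 − 10 ≡ 7 (mod 13). Hence c = [2, 0, 12, 6, 7].
  Check: interpolating c through the α_i gives m(x) = 9 + 1·x (degree < 2) with m(α_i) = c_i for every i, so c is indeed a codeword.


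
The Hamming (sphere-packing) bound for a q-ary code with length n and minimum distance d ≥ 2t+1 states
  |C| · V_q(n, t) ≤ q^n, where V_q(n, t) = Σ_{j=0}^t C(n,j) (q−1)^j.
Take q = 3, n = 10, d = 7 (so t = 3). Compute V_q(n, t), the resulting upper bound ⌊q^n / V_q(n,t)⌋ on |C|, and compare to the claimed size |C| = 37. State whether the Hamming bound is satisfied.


V_q(n, t) = 1161, q^n = 59049, Hamming bound = 50, |C| = 37 ≤ bound (satisfied).

Step 1: Compute V_q(n, t) = Σ_{j=0}^3 C(n, j) (q−1)^j.
  j = 0: C(10,0)·(2)^0 = 1·1 = 1.
  j = 1: C(10,1)·(2)^1 = 10·2 = 20.
  j = 2: C(10,2)·(2)^2 = 45·4 = 180.
  j = 3: C(10,3)·(2)^3 = 120·8 = 960.
  V_q(n, t) = 1 + 20 + 180 + 960 = 1161.
Step 2: q^n = 3^10 = 59049.
Step 3: Hamming bound ⌊q^n / V_q(n,t)⌋ = ⌊59049/1161⌋ = 50.
Step 4: Compare |C| = 37 to 50: satisfied.
The claimed |C| lies below the Hamming bound.


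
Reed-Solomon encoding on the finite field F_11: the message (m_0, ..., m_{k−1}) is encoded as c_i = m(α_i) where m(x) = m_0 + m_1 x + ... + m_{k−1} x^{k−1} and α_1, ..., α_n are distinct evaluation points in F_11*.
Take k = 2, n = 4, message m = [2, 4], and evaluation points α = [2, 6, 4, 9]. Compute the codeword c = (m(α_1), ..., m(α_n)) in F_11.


c = [10, 4, 7, 5]

Message polynomial: m(x) = 2 + 4·x (mod 11).
For each evaluation point α_i, compute m(α_i) mod 11:
  α_1 = 2: Horner steps 4 → 10, so m(2) = 10.
  α_2 = 6: Horner steps 4 → 4, so m(6) = 4.
  α_3 = 4: Horner steps 4 → 7, so m(4) = 7.
  α_4 = 9: Horner steps 4 → 5, so m(9) = 5.
Codeword c = [10, 4, 7, 5] ∈ F_11^4.


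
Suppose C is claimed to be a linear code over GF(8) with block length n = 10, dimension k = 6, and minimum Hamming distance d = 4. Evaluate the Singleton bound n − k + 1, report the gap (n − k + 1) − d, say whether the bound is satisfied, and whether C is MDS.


Singleton RHS = n − k + 1 = 5, slack = 1, bound satisfied, not MDS.

Singleton bound: d ≤ n − k + 1.
Here n = 10, k = 6, so n − k + 1 = 5.
Given d = 4, check d ≤ 5: YES.
Slack = (n − k + 1) − d = 1.
The code is NOT MDS (slack = 1 > 0).
Description: the claimed parameters are [10, 6, 4]_8; such a code would be non-MDS.


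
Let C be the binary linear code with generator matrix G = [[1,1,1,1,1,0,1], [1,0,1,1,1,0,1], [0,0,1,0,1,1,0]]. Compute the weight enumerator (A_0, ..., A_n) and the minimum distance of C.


Weight distribution: A_0 = 1, A_1 = 1, A_3 = 1, A_4 = 2, A_5 = 2, A_6 = 1. Minimum distance d = 1.

Enumerate all 2^3 = 8 messages m ∈ F_2^3.
For each, compute codeword c = mG in F_2^7, then tally its weight.
  m = 000 → c = 0000000, weight = 0.
  m = 100 → c = 1111101, weight = 6.
  m = 010 → c = 1011101, weight = 5.
  m = 110 → c = 0100000, weight = 1.
  m = 001 → c = 0010110, weight = 3.
  m = 101 → c = 1101011, weight = 5.
  m = 011 → c = 1001011, weight = 4.
  m = 111 → c = 0110110, weight = 4.
Tally weights:
  weight 0: 1 codewords.
  weight 1: 1 codewords.
  weight 3: 1 codewords.
  weight 4: 2 codewords.
  weight 5: 2 codewords.
  weight 6: 1 codewords.
Minimum distance d = smallest w > 0 with A_w > 0 = 1.
Sanity: Σ A_w = 8 = 2^3 = 8 ✓.


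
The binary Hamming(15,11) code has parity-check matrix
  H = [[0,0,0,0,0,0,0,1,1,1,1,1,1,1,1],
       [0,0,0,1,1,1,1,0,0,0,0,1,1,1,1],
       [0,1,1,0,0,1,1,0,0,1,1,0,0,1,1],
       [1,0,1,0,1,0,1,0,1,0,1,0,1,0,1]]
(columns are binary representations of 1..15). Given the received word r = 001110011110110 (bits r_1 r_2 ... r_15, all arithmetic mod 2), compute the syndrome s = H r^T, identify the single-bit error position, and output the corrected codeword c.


s = (0, 0, 0, 1)^T, error position = 1, corrected codeword c = 101110011110110

Compute s = H r^T mod 2 one row at a time:
  s_1 = 1 + 1 + 1 + 1 + 0 + 1 + 1 + 0 = 6 ≡ 0 (mod 2).
  s_2 = 1 + 1 + 0 + 0 + 0 + 1 + 1 + 0 = 4 ≡ 0 (mod 2).
  s_3 = 0 + 1 + 0 + 0 + 1 + 1 + 1 + 0 = 4 ≡ 0 (mod 2).
  s_4 = 0 + 1 + 1 + 0 + 1 + 1 + 1 + 0 = 5 ≡ 1 (mod 2).
s = (0, 0, 0, 1)^T — this equals column 1 of H (binary 0001), so error is at position 1.
Correct: flip bit 1 of r = 001110011110110 to get c = 101110011110110.


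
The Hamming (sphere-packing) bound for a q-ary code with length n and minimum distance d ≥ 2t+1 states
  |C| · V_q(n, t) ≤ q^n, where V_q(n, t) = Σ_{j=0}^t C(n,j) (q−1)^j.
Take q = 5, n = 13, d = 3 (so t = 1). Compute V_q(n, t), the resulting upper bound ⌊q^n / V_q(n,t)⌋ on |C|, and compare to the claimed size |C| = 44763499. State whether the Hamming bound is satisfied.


V_q(n, t) = 53, q^n = 1220703125, Hamming bound = 23032134, |C| = 44763499 > bound (violated).

Step 1: Compute V_q(n, t) = Σ_{j=0}^1 C(n, j) (q−1)^j.
  j = 0: C(13,0)·(4)^0 = 1·1 = 1.
  j = 1: C(13,1)·(4)^1 = 13·4 = 52.
  V_q(n, t) = 1 + 52 = 53.
Step 2: q^n = 5^13 = 1220703125.
Step 3: Hamming bound ⌊q^n / V_q(n,t)⌋ = ⌊1220703125/53⌋ = 23032134.
Step 4: Compare |C| = 44763499 to 23032134: violated.
The claimed |C| lies above the Hamming bound, so no 5-ary code of length 13 with d ≥ 3 can have 44763499 codewords.


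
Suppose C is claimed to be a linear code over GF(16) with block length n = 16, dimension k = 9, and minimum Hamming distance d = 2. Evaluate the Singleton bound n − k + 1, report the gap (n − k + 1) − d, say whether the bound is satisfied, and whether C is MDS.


Singleton RHS = n − k + 1 = 8, slack = 6, bound satisfied, not MDS.

Singleton bound: d ≤ n − k + 1.
Here n = 16, k = 9, so n − k + 1 = 8.
Given d = 2, check d ≤ 8: YES.
Slack = (n − k + 1) − d = 6.
The code is NOT MDS (slack = 6 > 0).
Description: the claimed parameters are [16, 9, 2]_16; such a code would be non-MDS.


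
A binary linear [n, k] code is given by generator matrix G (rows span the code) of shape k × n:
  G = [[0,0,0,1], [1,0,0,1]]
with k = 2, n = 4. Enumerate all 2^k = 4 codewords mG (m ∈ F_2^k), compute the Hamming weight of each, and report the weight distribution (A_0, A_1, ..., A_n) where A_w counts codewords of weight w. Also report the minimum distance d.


Weight distribution: A_0 = 1, A_1 = 2, A_2 = 1. Minimum distance d = 1.

Enumerate all 2^2 = 4 messages m ∈ F_2^2.
For each, compute codeword c = mG in F_2^4, then tally its weight.
  m = 00 → c = 0000, weight = 0.
  m = 10 → c = 0001, weight = 1.
  m = 01 → c = 1001, weight = 2.
  m = 11 → c = 1000, weight = 1.
Tally weights:
  weight 0: 1 codewords.
  weight 1: 2 codewords.
  weight 2: 1 codewords.
Minimum distance d = smallest w > 0 with A_w > 0 = 1.
Sanity: Σ A_w = 4 = 2^2 = 4 ✓.


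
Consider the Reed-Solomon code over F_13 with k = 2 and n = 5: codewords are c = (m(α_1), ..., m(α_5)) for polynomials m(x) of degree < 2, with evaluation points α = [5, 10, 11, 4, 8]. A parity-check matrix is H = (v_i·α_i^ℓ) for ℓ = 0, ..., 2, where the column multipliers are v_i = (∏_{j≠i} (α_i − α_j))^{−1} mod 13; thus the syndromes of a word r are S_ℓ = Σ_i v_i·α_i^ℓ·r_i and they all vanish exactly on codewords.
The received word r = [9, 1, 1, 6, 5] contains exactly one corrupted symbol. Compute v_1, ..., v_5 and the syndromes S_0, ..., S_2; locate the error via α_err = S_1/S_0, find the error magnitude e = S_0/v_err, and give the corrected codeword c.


S = (11, 6, 8), error at position 2, error magnitude e = 3, c = [9, 11, 1, 6, 5].

Step 1: column multipliers v_i = (∏_{j≠i}(α_i − α_j))^{−1} mod 13.
  i = 1 (α = 5): (5−10)(5−11)(5−4)(5−8) = (−5)·(−6)·1·(−3) = −90 ≡ 1, so v_1 = 1^{−1} = 1 (mod 13).
  i = 2 (α = 10): (10−5)(10−11)(10−4)(10−8) = 5·(−1)·6·2 = −60 ≡ 5, so v_2 = 5^{−1} = 8 (mod 13).
  i = 3 (α = 11): (11−5)(11−10)(11−4)(11−8) = 6·1·7·3 = 126 ≡ 9, so v_3 = 9^{−1} = 3 (mod 13).
  i = 4 (α = 4): (4−5)(4−10)(4−11)(4−8) = (−1)·(−6)·(−7)·(−4) = 168 ≡ 12, so v_4 = 12^{−1} = 12 (mod 13).
  i = 5 (α = 8): (8−5)(8−10)(8−11)(8−4) = 3·(−2)·(−3)·4 = 72 ≡ 7, so v_5 = 7^{−1} = 2 (mod 13).
  v = [1, 8, 3, 12, 2].
Step 2: syndromes of r = [9, 1, 1, 6, 5] (all sums mod 13).
  S_0 = Σ v_i r_i = 1·9 + 8·1 + 3·1 + 12·6 + 2·5 = 102 ≡ 11.
  S_1 = Σ v_i α_i r_i = 1·5·9 + 8·10·1 + 3·11·1 + 12·4·6 + 2·8·5 = 526 ≡ 6.
  α_i^2 mod 13 = [12, 9, 4, 3, 12].
  S_2 = Σ v_i α_i^2 r_i = 1·12·9 + 8·9·1 + 3·4·1 + 12·3·6 + 2·12·5 = 528 ≡ 8.
  S = (11, 6, 8) ≠ 0, so r is not a codeword (an error is present).
Step 3: locate the error. For a single error e at position i, S_ℓ = v_i·e·α_i^ℓ, so α_err = S_1/S_0.
  S_0^{−1} = 11^{−1} = 6 (mod 13), so α_err = 6·6 = 36 ≡ 10 = α_2. Error position i = 2.
  Consistency check: S_2/S_1 = 8·11 = 88 ≡ 10 = α_err ✓ (single-error assumption holds).
Step 4: error magnitude e = S_0/v_2 = S_0·∏_{j≠2}(α_2 − α_j) = 11·5 = 55 ≡ 3 (mod 13).
Step 5: correct position 2: c_2 = r_2 − e = 1 − 3 ≡ 11 (mod 13). Hence c = [9, 11, 1, 6, 5].
  Check: interpolating c through the α_i gives m(x) = 7 + 3·x (degree < 2) with m(α_i) = c_i for every i, so c is indeed a codeword.


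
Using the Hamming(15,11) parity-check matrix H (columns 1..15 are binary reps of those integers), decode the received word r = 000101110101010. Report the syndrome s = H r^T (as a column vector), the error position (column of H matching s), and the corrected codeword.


s = (0, 1, 0, 1)^T, error position = 5, corrected codeword c = 000111110101010

Compute s = H r^T mod 2 one row at a time:
  s_1 = 1 + 0 + 1 + 0 + 1 + 0 + 1 + 0 = 4 ≡ 0 (mod 2).
  s_2 = 1 + 0 + 1 + 1 + 1 + 0 + 1 + 0 = 5 ≡ 1 (mod 2).
  s_3 = 0 + 0 + 1 + 1 + 1 + 0 + 1 + 0 = 4 ≡ 0 (mod 2).
  s_4 = 0 + 0 + 0 + 1 + 0 + 0 + 0 + 0 = 1 ≡ 1 (mod 2).
s = (0, 1, 0, 1)^T — this equals column 5 of H (binary 0101), so error is at position 5.
Correct: flip bit 5 of r = 000101110101010 to get c = 000111110101010.


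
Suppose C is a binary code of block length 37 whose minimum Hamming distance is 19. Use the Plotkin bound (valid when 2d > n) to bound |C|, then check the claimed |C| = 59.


Plotkin bound M ≤ 38; given |C| = 59 > bound (violated).

Check applicability: 2d = 38, n = 37.
2d − n = 1 > 0, so Plotkin applies.
Compute d/(2d−n) = 19/1 ≈ 19.0000.
⌊d/(2d−n)⌋ = 19.
Plotkin bound: M ≤ 2·19 = 38.
Given |C| = 59, check: VIOLATED.
This |C| is above the Plotkin bound, so no binary code with n = 37, d = 19 and 59 codewords exists.


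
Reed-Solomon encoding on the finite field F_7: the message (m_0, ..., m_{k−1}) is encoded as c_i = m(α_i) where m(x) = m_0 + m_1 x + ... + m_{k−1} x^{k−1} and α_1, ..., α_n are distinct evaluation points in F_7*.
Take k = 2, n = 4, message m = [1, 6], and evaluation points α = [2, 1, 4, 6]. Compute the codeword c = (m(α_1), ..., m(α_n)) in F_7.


c = [6, 0, 4, 2]

Message polynomial: m(x) = 1 + 6·x (mod 7).
For each evaluation point α_i, compute m(α_i) mod 7:
  α_1 = 2: Horner steps 6 → 6, so m(2) = 6.
  α_2 = 1: Horner steps 6 → 0, so m(1) = 0.
  α_3 = 4: Horner steps 6 → 4, so m(4) = 4.
  α_4 = 6: Horner steps 6 → 2, so m(6) = 2.
Codeword c = [6, 0, 4, 2] ∈ F_7^4.


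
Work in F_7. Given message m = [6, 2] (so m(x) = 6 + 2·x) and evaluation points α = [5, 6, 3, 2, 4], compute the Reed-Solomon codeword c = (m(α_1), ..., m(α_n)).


c = [2, 4, 5, 3, 0]

Message polynomial: m(x) = 6 + 2·x (mod 7).
For each evaluation point α_i, compute m(α_i) mod 7:
  α_1 = 5: Horner steps 2 → 2, so m(5) = 2.
  α_2 = 6: Horner steps 2 → 4, so m(6) = 4.
  α_3 = 3: Horner steps 2 → 5, so m(3) = 5.
  α_4 = 2: Horner steps 2 → 3, so m(2) = 3.
  α_5 = 4: Horner steps 2 → 0, so m(4) = 0.
Codeword c = [2, 4, 5, 3, 0] ∈ F_7^5.


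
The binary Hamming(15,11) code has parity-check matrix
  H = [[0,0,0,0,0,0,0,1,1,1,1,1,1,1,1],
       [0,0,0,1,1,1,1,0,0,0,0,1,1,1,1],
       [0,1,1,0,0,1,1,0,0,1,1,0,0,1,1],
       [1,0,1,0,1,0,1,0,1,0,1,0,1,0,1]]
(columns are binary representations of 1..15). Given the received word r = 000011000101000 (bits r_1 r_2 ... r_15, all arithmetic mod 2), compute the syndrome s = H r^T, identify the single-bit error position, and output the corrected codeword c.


s = (0, 1, 0, 1)^T, error position = 5, corrected codeword c = 000001000101000

Compute s = H r^T mod 2 one row at a time:
  s_1 = 0 + 0 + 1 + 0 + 1 + 0 + 0 + 0 = 2 ≡ 0 (mod 2).
  s_2 = 0 + 1 + 1 + 0 + 1 + 0 + 0 + 0 = 3 ≡ 1 (mod 2).
  s_3 = 0 + 0 + 1 + 0 + 1 + 0 + 0 + 0 = 2 ≡ 0 (mod 2).
  s_4 = 0 + 0 + 1 + 0 + 0 + 0 + 0 + 0 = 1 ≡ 1 (mod 2).
s = (0, 1, 0, 1)^T — this equals column 5 of H (binary 0101), so error is at position 5.
Correct: flip bit 5 of r = 000011000101000 to get c = 000001000101000.


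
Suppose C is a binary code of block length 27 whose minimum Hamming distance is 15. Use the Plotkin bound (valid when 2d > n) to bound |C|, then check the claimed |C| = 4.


Plotkin bound M ≤ 10; given |C| = 4 ≤ bound (satisfied).

Check applicability: 2d = 30, n = 27.
2d − n = 3 > 0, so Plotkin applies.
Compute d/(2d−n) = 15/3 ≈ 5.0000.
⌊d/(2d−n)⌋ = 5.
Plotkin bound: M ≤ 2·5 = 10.
Given |C| = 4, check: satisfied.
This |C| is below the Plotkin bound.


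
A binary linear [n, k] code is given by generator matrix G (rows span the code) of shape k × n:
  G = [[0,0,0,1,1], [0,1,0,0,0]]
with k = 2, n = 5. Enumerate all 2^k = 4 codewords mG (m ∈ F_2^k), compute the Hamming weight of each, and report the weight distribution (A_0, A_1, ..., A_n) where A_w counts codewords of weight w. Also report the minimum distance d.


Weight distribution: A_0 = 1, A_1 = 1, A_2 = 1, A_3 = 1. Minimum distance d = 1.

Enumerate all 2^2 = 4 messages m ∈ F_2^2.
For each, compute codeword c = mG in F_2^5, then tally its weight.
  m = 00 → c = 00000, weight = 0.
  m = 10 → c = 00011, weight = 2.
  m = 01 → c = 01000, weight = 1.
  m = 11 → c = 01011, weight = 3.
Tally weights:
  weight 0: 1 codewords.
  weight 1: 1 codewords.
  weight 2: 1 codewords.
  weight 3: 1 codewords.
Minimum distance d = smallest w > 0 with A_w > 0 = 1.
Sanity: Σ A_w = 4 = 2^2 = 4 ✓.


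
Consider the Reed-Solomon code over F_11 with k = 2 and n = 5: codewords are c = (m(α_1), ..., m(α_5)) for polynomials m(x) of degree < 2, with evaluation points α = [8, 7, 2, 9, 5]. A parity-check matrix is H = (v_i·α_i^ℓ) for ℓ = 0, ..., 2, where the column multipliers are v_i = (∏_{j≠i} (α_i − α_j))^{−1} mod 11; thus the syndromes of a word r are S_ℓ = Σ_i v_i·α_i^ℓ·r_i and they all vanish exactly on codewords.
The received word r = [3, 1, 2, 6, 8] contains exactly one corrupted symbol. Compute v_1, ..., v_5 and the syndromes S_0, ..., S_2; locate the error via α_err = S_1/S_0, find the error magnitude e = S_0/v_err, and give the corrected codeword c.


S = (1, 9, 4), error at position 4, error magnitude e = 1, c = [3, 1, 2, 5, 8].

Step 1: column multipliers v_i = (∏_{j≠i}(α_i − α_j))^{−1} mod 11.
  i = 1 (α = 8): (8−7)(8−2)(8−9)(8−5) = 1·6·(−1)·3 = −18 ≡ 4, so v_1 = 4^{−1} = 3 (mod 11).
  i = 2 (α = 7): (7−8)(7−2)(7−9)(7−5) = (−1)·5·(−2)·2 = 20 ≡ 9, so v_2 = 9^{−1} = 5 (mod 11).
  i = 3 (α = 2): (2−8)(2−7)(2−9)(2−5) = (−6)·(−5)·(−7)·(−3) = 630 ≡ 3, so v_3 = 3^{−1} = 4 (mod 11).
  i = 4 (α = 9): (9−8)(9−7)(9−2)(9−5) = 1·2·7·4 = 56 ≡ 1, so v_4 = 1^{−1} = 1 (mod 11).
  i = 5 (α = 5): (5−8)(5−7)(5−2)(5−9) = (−3)·(−2)·3·(−4) = −72 ≡ 5, so v_5 = 5^{−1} = 9 (mod 11).
  v = [3, 5, 4, 1, 9].
Step 2: syndromes of r = [3, 1, 2, 6, 8] (all sums mod 11).
  S_0 = Σ v_i r_i = 3·3 + 5·1 + 4·2 + 1·6 + 9·8 = 100 ≡ 1.
  S_1 = Σ v_i α_i r_i = 3·8·3 + 5·7·1 + 4·2·2 + 1·9·6 + 9·5·8 = 537 ≡ 9.
  α_i^2 mod 11 = [9, 5, 4, 4, 3].
  S_2 = Σ v_i α_i^2 r_i = 3·9·3 + 5·5·1 + 4·4·2 + 1·4·6 + 9·3·8 = 378 ≡ 4.
  S = (1, 9, 4) ≠ 0, so r is not a codeword (an error is present).
Step 3: locate the error. For a single error e at position i, S_ℓ = v_i·e·α_i^ℓ, so α_err = S_1/S_0.
  S_0^{−1} = 1^{−1} = 1 (mod 11), so α_err = 9·1 = 9 ≡ 9 = α_4. Error position i = 4.
  Consistency check: S_2/S_1 = 4·5 = 20 ≡ 9 = α_err ✓ (single-error assumption holds).
Step 4: error magnitude e = S_0/v_4 = S_0·∏_{j≠4}(α_4 − α_j) = 1·1 = 1 ≡ 1 (mod 11).
Step 5: correct position 4: c_4 = r_4 − e = 6 − 1 ≡ 5 (mod 11). Hence c = [3, 1, 2, 5, 8].
  Check: interpolating c through the α_i gives m(x) = 9 + 2·x (degree < 2) with m(α_i) = c_i for every i, so c is indeed a codeword.


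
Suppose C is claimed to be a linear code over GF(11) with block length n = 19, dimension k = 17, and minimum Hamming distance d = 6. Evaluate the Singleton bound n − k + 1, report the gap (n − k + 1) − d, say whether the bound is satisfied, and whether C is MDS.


Singleton RHS = n − k + 1 = 3, slack = -3, bound violated (no such code; not MDS).

Singleton bound: d ≤ n − k + 1.
Here n = 19, k = 17, so n − k + 1 = 3.
Given d = 6, check d ≤ 3: NO.
Slack = (n − k + 1) − d = -3.
The slack is negative: d = 6 exceeds n − k + 1 = 3 by 3, so the Singleton bound is violated and no linear [19, 17, 6]_11 code can exist. In particular it is not MDS (MDS requires d = n − k + 1 exactly).
Description: the claimed parameters are [19, 17, 6]_11; such a code would be impossible (violates the Singleton bound).


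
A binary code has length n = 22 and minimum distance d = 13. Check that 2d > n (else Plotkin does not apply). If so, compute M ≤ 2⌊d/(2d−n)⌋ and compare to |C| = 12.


Plotkin bound M ≤ 6; given |C| = 12 > bound (violated).

Check applicability: 2d = 26, n = 22.
2d − n = 4 > 0, so Plotkin applies.
Compute d/(2d−n) = 13/4 ≈ 3.2500.
⌊d/(2d−n)⌋ = 3.
Plotkin bound: M ≤ 2·3 = 6.
Given |C| = 12, check: VIOLATED.
This |C| is above the Plotkin bound, so no binary code with n = 22, d = 13 and 12 codewords exists.


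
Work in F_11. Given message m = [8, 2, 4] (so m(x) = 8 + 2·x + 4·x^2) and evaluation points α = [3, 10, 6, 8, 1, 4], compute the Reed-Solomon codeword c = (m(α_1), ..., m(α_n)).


c = [6, 10, 10, 5, 3, 3]

Message polynomial: m(x) = 8 + 2·x + 4·x^2 (mod 11).
For each evaluation point α_i, compute m(α_i) mod 11:
  α_1 = 3: Horner steps 4 → 3 → 6, so m(3) = 6.
  α_2 = 10: Horner steps 4 → 9 → 10, so m(10) = 10.
  α_3 = 6: Horner steps 4 → 4 → 10, so m(6) = 10.
  α_4 = 8: Horner steps 4 → 1 → 5, so m(8) = 5.
  α_5 = 1: Horner steps 4 → 6 → 3, so m(1) = 3.
  α_6 = 4: Horner steps 4 → 7 → 3, so m(4) = 3.
Codeword c = [6, 10, 10, 5, 3, 3] ∈ F_11^6.


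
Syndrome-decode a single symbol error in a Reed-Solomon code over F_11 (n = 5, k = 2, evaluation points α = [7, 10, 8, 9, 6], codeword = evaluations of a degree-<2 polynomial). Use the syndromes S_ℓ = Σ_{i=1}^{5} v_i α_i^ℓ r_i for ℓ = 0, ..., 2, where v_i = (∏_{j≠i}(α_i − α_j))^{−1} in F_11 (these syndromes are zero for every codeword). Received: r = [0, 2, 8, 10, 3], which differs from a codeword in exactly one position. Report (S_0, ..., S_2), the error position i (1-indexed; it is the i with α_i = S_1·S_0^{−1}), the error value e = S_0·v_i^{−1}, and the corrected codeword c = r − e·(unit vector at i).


S = (1, 9, 4), error at position 4, error magnitude e = 5, c = [0, 2, 8, 5, 3].

Step 1: column multipliers v_i = (∏_{j≠i}(α_i − α_j))^{−1} mod 11.
  i = 1 (α = 7): (7−10)(7−8)(7−9)(7−6) = (−3)·(−1)·(−2)·1 = −6 ≡ 5, so v_1 = 5^{−1} = 9 (mod 11).
  i = 2 (α = 10): (10−7)(10−8)(10−9)(10−6) = 3·2·1·4 = 24 ≡ 2, so v_2 = 2^{−1} = 6 (mod 11).
  i = 3 (α = 8): (8−7)(8−10)(8−9)(8−6) = 1·(−2)·(−1)·2 = 4 ≡ 4, so v_3 = 4^{−1} = 3 (mod 11).
  i = 4 (α = 9): (9−7)(9−10)(9−8)(9−6) = 2·(−1)·1·3 = −6 ≡ 5, so v_4 = 5^{−1} = 9 (mod 11).
  i = 5 (α = 6): (6−7)(6−10)(6−8)(6−9) = (−1)·(−4)·(−2)·(−3) = 24 ≡ 2, so v_5 = 2^{−1} = 6 (mod 11).
  v = [9, 6, 3, 9, 6].
Step 2: syndromes of r = [0, 2, 8, 10, 3] (all sums mod 11).
  S_0 = Σ v_i r_i = 9·0 + 6·2 + 3·8 + 9·10 + 6·3 = 144 ≡ 1.
  S_1 = Σ v_i α_i r_i = 9·7·0 + 6·10·2 + 3·8·8 + 9·9·10 + 6·6·3 = 1230 ≡ 9.
  α_i^2 mod 11 = [5, 1, 9, 4, 3].
  S_2 = Σ v_i α_i^2 r_i = 9·5·0 + 6·1·2 + 3·9·8 + 9·4·10 + 6·3·3 = 642 ≡ 4.
  S = (1, 9, 4) ≠ 0, so r is not a codeword (an error is present).
Step 3: locate the error. For a single error e at position i, S_ℓ = v_i·e·α_i^ℓ, so α_err = S_1/S_0.
  S_0^{−1} = 1^{−1} = 1 (mod 11), so α_err = 9·1 = 9 ≡ 9 = α_4. Error position i = 4.
  Consistency check: S_2/S_1 = 4·5 = 20 ≡ 9 = α_err ✓ (single-error assumption holds).
Step 4: error magnitude e = S_0/v_4 = S_0·∏_{j≠4}(α_4 − α_j) = 1·5 = 5 ≡ 5 (mod 11).
Step 5: correct position 4: c_4 = r_4 − e = 10 − 5 ≡ 5 (mod 11). Hence c = [0, 2, 8, 5, 3].
  Check: interpolating c through the α_i gives m(x) = 10 + 8·x (degree < 2) with m(α_i) = c_i for every i, so c is indeed a codeword.


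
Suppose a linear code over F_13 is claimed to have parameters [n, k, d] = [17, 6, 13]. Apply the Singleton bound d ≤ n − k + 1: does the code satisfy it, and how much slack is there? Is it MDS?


Singleton RHS = n − k + 1 = 12, slack = -1, bound violated (no such code; not MDS).

Singleton bound: d ≤ n − k + 1.
Here n = 17, k = 6, so n − k + 1 = 12.
Given d = 13, check d ≤ 12: NO.
Slack = (n − k + 1) − d = -1.
The slack is negative: d = 13 exceeds n − k + 1 = 12 by 1, so the Singleton bound is violated and no linear [17, 6, 13]_13 code can exist. In particular it is not MDS (MDS requires d = n − k + 1 exactly).
Description: the claimed parameters are [17, 6, 13]_13; such a code would be impossible (violates the Singleton bound).


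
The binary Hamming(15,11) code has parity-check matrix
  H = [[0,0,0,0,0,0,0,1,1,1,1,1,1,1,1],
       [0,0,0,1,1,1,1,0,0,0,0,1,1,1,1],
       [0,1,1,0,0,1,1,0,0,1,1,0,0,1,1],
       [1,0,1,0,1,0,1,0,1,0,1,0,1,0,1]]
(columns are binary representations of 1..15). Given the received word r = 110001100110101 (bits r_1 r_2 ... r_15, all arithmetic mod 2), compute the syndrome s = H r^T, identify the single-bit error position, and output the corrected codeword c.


s = (0, 0, 0, 1)^T, error position = 1, corrected codeword c = 010001100110101

Compute s = H r^T mod 2 one row at a time:
  s_1 = 0 + 0 + 1 + 1 + 0 + 1 + 0 + 1 = 4 ≡ 0 (mod 2).
  s_2 = 0 + 0 + 1 + 1 + 0 + 1 + 0 + 1 = 4 ≡ 0 (mod 2).
  s_3 = 1 + 0 + 1 + 1 + 1 + 1 + 0 + 1 = 6 ≡ 0 (mod 2).
  s_4 = 1 + 0 + 0 + 1 + 0 + 1 + 1 + 1 = 5 ≡ 1 (mod 2).
s = (0, 0, 0, 1)^T — this equals column 1 of H (binary 0001), so error is at position 1.
Correct: flip bit 1 of r = 110001100110101 to get c = 010001100110101.


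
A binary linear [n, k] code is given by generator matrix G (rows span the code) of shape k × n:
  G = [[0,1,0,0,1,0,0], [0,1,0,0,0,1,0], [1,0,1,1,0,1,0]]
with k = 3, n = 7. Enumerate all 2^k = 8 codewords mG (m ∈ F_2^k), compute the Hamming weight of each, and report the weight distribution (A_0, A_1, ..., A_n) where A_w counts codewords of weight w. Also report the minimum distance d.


Weight distribution: A_0 = 1, A_2 = 3, A_4 = 3, A_6 = 1. Minimum distance d = 2.

Enumerate all 2^3 = 8 messages m ∈ F_2^3.
For each, compute codeword c = mG in F_2^7, then tally its weight.
  m = 000 → c = 0000000, weight = 0.
  m = 100 → c = 0100100, weight = 2.
  m = 010 → c = 0100010, weight = 2.
  m = 110 → c = 0000110, weight = 2.
  m = 001 → c = 1011010, weight = 4.
  m = 101 → c = 1111110, weight = 6.
  m = 011 → c = 1111000, weight = 4.
  m = 111 → c = 1011100, weight = 4.
Tally weights:
  weight 0: 1 codewords.
  weight 2: 3 codewords.
  weight 4: 3 codewords.
  weight 6: 1 codewords.
Minimum distance d = smallest w > 0 with A_w > 0 = 2.
Sanity: Σ A_w = 8 = 2^3 = 8 ✓.


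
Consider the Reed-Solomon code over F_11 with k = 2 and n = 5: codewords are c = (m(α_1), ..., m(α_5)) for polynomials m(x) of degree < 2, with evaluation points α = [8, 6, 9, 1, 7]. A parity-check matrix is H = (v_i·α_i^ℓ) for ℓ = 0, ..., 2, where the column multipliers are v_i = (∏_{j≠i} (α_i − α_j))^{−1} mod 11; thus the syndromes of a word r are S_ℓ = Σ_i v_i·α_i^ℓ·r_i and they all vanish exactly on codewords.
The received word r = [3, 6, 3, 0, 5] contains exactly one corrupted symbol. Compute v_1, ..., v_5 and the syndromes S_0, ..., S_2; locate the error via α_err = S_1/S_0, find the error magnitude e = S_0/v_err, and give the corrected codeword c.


S = (4, 10, 3), error at position 1, error magnitude e = 10, c = [4, 6, 3, 0, 5].

Step 1: column multipliers v_i = (∏_{j≠i}(α_i − α_j))^{−1} mod 11.
  i = 1 (α = 8): (8−6)(8−9)(8−1)(8−7) = 2·(−1)·7·1 = −14 ≡ 8, so v_1 = 8^{−1} = 7 (mod 11).
  i = 2 (α = 6): (6−8)(6−9)(6−1)(6−7) = (−2)·(−3)·5·(−1) = −30 ≡ 3, so v_2 = 3^{−1} = 4 (mod 11).
  i = 3 (α = 9): (9−8)(9−6)(9−1)(9−7) = 1·3·8·2 = 48 ≡ 4, so v_3 = 4^{−1} = 3 (mod 11).
  i = 4 (α = 1): (1−8)(1−6)(1−9)(1−7) = (−7)·(−5)·(−8)·(−6) = 1680 ≡ 8, so v_4 = 8^{−1} = 7 (mod 11).
  i = 5 (α = 7): (7−8)(7−6)(7−9)(7−1) = (−1)·1·(−2)·6 = 12 ≡ 1, so v_5 = 1^{−1} = 1 (mod 11).
  v = [7, 4, 3, 7, 1].
Step 2: syndromes of r = [3, 6, 3, 0, 5] (all sums mod 11).
  S_0 = Σ v_i r_i = 7·3 + 4·6 + 3·3 + 7·0 + 1·5 = 59 ≡ 4.
  S_1 = Σ v_i α_i r_i = 7·8·3 + 4·6·6 + 3·9·3 + 7·1·0 + 1·7·5 = 428 ≡ 10.
  α_i^2 mod 11 = [9, 3, 4, 1, 5].
  S_2 = Σ v_i α_i^2 r_i = 7·9·3 + 4·3·6 + 3·4·3 + 7·1·0 + 1·5·5 = 322 ≡ 3.
  S = (4, 10, 3) ≠ 0, so r is not a codeword (an error is present).
Step 3: locate the error. For a single error e at position i, S_ℓ = v_i·e·α_i^ℓ, so α_err = S_1/S_0.
  S_0^{−1} = 4^{−1} = 3 (mod 11), so α_err = 10·3 = 30 ≡ 8 = α_1. Error position i = 1.
  Consistency check: S_2/S_1 = 3·10 = 30 ≡ 8 = α_err ✓ (single-error assumption holds).
Step 4: error magnitude e = S_0/v_1 = S_0·∏_{j≠1}(α_1 − α_j) = 4·8 = 32 ≡ 10 (mod 11).
Step 5: correct position 1: c_1 = r_1 − e = 3 − 10 ≡ 4 (mod 11). Hence c = [4, 6, 3, 0, 5].
  Check: interpolating c through the α_i gives m(x) = 1 + 10·x (degree < 2) with m(α_i) = c_i for every i, so c is indeed a codeword.
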